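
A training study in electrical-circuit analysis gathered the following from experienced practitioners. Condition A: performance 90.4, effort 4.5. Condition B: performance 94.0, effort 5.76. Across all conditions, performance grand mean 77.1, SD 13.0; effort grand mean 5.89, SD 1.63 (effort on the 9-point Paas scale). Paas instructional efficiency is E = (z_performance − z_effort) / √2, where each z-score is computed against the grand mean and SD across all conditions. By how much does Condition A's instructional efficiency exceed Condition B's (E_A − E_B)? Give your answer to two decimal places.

0.35

Condition A: z_P = (90.4 − 77.1)/13.0 = 1.0231; z_E = (4.5 − 5.89)/1.63 = -0.8528; E_A = (1.0231 − (-0.8528))/√2 = 1.3265.
Condition B: z_P = (94.0 − 77.1)/13.0 = 1.3000; z_E = (5.76 − 5.89)/1.63 = -0.0798; E_B = (1.3000 − (-0.0798))/√2 = 0.9757.
E_A − E_B = 1.3265 − 0.9757 = 0.3508 ≈ 0.35.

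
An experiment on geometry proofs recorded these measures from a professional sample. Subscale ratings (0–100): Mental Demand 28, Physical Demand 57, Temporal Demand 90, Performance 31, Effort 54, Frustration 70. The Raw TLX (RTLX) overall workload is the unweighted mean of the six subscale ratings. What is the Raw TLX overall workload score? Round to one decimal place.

Sum of ratings = 28 + 57 + 90 + 31 + 54 + 70 = 330.
RTLX = 330 / 6 = 55.0000 ≈ 55.0.

55.0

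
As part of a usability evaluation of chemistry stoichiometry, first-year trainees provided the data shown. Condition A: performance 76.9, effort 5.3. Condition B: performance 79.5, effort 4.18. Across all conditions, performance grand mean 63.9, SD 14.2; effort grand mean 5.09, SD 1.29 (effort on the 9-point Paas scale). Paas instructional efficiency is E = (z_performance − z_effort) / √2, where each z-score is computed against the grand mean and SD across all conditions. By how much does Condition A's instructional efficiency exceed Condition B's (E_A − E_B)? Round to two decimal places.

-0.74

Condition A: z_P = (76.9 − 63.9)/14.2 = 0.9155; z_E = (5.3 − 5.09)/1.29 = 0.1628; E_A = (0.9155 − 0.1628)/√2 = 0.5322.
Condition B: z_P = (79.5 − 63.9)/14.2 = 1.0986; z_E = (4.18 − 5.09)/1.29 = -0.7054; E_B = (1.0986 − (-0.7054))/√2 = 1.2756.
E_A − E_B = 0.5322 − 1.2756 = -0.7434 ≈ -0.74.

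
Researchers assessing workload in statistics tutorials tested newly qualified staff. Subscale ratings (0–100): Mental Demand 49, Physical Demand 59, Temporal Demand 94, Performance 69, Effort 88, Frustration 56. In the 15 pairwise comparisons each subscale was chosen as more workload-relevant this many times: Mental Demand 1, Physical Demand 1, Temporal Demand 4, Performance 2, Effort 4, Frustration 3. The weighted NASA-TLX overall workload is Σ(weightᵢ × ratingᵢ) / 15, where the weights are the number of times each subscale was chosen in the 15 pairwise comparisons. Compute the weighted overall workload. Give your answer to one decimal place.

76.1

The tallies are the weights (they sum to 15).
Weighted sum = 1·49 + 1·59 + 4·94 + 2·69 + 4·88 + 3·56
            = 49 + 59 + 376 + 138 + 352 + 168 = 1142.
Overall workload = 1142 / 15 = 76.1333 ≈ 76.1.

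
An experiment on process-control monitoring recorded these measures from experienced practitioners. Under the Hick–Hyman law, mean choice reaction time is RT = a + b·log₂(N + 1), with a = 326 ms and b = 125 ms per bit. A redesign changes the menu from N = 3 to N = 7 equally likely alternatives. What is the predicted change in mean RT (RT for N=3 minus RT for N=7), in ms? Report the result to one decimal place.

-125.0

RT(3) = 326 + 125·log₂(4) = 326 + 125·2.0000 = 576.0000 ms.
RT(7) = 326 + 125·log₂(8) = 326 + 125·3.0000 = 701.0000 ms.
Difference = 576.0000 − 701.0000 = -125.0000 ≈ -125.0 ms.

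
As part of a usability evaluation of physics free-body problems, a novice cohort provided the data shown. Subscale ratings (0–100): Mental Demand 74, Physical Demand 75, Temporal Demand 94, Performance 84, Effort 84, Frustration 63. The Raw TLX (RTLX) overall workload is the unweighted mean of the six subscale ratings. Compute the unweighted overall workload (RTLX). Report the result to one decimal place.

79.0

Sum of ratings = 74 + 75 + 94 + 84 + 84 + 63 = 474.
RTLX = 474 / 6 = 79.0000 ≈ 79.0.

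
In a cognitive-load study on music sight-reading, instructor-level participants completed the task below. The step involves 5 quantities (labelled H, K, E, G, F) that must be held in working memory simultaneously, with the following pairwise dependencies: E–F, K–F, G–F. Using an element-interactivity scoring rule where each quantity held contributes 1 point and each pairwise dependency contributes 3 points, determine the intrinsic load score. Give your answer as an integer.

14

Count of quantities held simultaneously: 5.
Count of pairwise dependencies listed: 3.
Element contribution: 5 × 1 = 5.
Interaction contribution: 3 × 3 = 9.
Intrinsic load = 5 + 9 = 14.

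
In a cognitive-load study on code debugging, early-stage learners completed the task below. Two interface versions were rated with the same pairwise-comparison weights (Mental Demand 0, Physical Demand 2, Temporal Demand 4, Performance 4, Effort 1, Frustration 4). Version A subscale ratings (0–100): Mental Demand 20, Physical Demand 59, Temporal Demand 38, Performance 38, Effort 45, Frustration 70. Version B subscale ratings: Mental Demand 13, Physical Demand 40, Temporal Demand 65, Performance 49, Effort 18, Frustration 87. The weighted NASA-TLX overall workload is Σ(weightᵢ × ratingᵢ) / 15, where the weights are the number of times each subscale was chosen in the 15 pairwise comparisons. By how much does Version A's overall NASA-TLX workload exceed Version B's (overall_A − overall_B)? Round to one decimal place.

Version A weighted sum = 0·20 + 2·59 + 4·38 + 4·38 + 1·45 + 4·70 = 0 + 118 + 152 + 152 + 45 + 280 = 747; overall_A = 747/15 = 49.8000.
Version B weighted sum = 0·13 + 2·40 + 4·65 + 4·49 + 1·18 + 4·87 = 0 + 80 + 260 + 196 + 18 + 348 = 902; overall_B = 902/15 = 60.1333.
Difference = 49.8000 − 60.1333 = -10.3333 ≈ -10.3.

-10.3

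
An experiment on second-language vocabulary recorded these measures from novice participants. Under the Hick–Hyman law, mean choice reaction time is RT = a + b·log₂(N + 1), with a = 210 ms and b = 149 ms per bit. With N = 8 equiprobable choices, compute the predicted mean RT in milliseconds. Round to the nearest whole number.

log₂(8 + 1) = log₂(9) = 3.1699.
RT = 210 + 149 × 3.1699 = 210 + 472.3151 = 682.3151 ms.
≈ 682 ms.

682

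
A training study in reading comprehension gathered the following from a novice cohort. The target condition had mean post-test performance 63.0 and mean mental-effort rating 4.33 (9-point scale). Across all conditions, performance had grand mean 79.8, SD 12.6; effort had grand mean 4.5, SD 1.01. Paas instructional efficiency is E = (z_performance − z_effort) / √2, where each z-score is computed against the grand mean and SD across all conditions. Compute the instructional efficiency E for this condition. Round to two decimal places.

-0.82

z_performance = (63.0 − 79.8) / 12.6 = -16.8000 / 12.6 = -1.3333.
z_effort = (4.33 − 4.5) / 1.01 = -0.1700 / 1.01 = -0.1683.
z_P − z_E = -1.3333 − (-0.1683) = -1.1650.
E = -1.1650 / √2 = -1.1650 / 1.41421 = -0.8238 ≈ -0.82.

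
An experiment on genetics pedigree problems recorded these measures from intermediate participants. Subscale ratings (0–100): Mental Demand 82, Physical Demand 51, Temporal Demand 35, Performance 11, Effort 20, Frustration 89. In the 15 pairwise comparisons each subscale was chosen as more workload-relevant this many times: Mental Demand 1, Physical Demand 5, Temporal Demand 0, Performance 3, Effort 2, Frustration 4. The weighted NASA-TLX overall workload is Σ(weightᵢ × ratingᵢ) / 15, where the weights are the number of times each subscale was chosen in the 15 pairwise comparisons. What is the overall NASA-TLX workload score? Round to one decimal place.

The tallies are the weights (they sum to 15).
Weighted sum = 1·82 + 5·51 + 0·35 + 3·11 + 2·20 + 4·89
            = 82 + 255 + 0 + 33 + 40 + 356 = 766.
Overall workload = 766 / 15 = 51.0667 ≈ 51.1.

51.1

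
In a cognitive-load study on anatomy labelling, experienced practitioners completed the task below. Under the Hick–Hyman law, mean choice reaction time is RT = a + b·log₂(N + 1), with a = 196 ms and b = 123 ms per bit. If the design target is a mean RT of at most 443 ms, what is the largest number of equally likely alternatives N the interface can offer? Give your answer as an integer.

Set 196 + 123·log₂(N + 1) ≤ 443.
log₂(N + 1) ≤ (443 − 196) / 123 = 2.0081.
N + 1 ≤ 2^2.0081 = 4.0225.
N ≤ 3.0225, so the largest integer N is 3.

3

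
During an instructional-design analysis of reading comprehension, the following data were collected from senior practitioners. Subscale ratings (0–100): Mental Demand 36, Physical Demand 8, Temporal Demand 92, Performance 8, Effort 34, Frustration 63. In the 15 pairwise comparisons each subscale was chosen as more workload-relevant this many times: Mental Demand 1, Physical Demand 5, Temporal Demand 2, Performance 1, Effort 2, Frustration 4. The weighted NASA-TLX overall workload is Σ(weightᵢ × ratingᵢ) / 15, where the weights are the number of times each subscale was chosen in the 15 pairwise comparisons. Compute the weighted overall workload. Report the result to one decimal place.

The tallies are the weights (they sum to 15).
Weighted sum = 1·36 + 5·8 + 2·92 + 1·8 + 2·34 + 4·63
            = 36 + 40 + 184 + 8 + 68 + 252 = 588.
Overall workload = 588 / 15 = 39.2000 ≈ 39.2.

39.2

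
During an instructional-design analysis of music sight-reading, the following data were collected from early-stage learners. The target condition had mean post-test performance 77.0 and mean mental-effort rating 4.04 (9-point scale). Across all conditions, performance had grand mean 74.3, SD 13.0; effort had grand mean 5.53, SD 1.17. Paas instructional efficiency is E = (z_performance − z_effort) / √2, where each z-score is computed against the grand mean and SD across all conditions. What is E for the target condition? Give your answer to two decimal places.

z_performance = (77.0 − 74.3) / 13.0 = 2.7000 / 13.0 = 0.2077.
z_effort = (4.04 − 5.53) / 1.17 = -1.4900 / 1.17 = -1.2735.
z_P − z_E = 0.2077 − (-1.2735) = 1.4812.
E = 1.4812 / √2 = 1.4812 / 1.41421 = 1.0474 ≈ 1.05.

1.05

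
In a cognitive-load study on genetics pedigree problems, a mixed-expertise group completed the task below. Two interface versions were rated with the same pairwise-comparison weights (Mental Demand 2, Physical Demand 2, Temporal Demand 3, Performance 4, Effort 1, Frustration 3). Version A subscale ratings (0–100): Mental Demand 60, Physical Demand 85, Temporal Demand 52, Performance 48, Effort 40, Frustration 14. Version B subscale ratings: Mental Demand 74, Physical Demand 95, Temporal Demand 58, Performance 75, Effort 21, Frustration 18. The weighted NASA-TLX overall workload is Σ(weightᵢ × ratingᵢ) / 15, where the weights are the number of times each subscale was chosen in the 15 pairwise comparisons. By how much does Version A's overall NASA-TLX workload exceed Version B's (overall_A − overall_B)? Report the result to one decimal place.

-11.1

Version A weighted sum = 2·60 + 2·85 + 3·52 + 4·48 + 1·40 + 3·14 = 120 + 170 + 156 + 192 + 40 + 42 = 720; overall_A = 720/15 = 48.0000.
Version B weighted sum = 2·74 + 2·95 + 3·58 + 4·75 + 1·21 + 3·18 = 148 + 190 + 174 + 300 + 21 + 54 = 887; overall_B = 887/15 = 59.1333.
Difference = 48.0000 − 59.1333 = -11.1333 ≈ -11.1.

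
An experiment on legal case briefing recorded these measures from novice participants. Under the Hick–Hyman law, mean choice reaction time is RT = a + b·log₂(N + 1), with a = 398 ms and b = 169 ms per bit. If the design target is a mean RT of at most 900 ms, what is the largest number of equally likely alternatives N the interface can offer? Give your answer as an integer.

6

Set 398 + 169·log₂(N + 1) ≤ 900.
log₂(N + 1) ≤ (900 − 398) / 169 = 2.9704.
N + 1 ≤ 2^2.9704 = 7.8375.
N ≤ 6.8375, so the largest integer N is 6.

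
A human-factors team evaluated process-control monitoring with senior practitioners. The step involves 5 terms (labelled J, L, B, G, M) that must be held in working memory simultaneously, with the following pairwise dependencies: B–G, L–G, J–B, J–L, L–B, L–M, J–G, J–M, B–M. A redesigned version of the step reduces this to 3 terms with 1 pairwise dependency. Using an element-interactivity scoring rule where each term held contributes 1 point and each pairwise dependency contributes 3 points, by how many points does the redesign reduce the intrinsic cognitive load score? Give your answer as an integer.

Original: 5 × 1 + 9 × 3 = 5 + 27 = 32.
Redesigned: 3 × 1 + 1 × 3 = 3 + 3 = 6.
Reduction = 32 − 6 = 26.

26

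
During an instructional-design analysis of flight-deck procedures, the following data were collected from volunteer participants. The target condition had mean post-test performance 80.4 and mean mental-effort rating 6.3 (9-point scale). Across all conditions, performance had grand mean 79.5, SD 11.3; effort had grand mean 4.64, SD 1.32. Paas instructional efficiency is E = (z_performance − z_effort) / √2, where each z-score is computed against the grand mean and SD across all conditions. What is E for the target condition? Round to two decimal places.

z_performance = (80.4 − 79.5) / 11.3 = 0.9000 / 11.3 = 0.0796.
z_effort = (6.3 − 4.64) / 1.32 = 1.6600 / 1.32 = 1.2576.
z_P − z_E = 0.0796 − 1.2576 = -1.1780.
E = -1.1780 / √2 = -1.1780 / 1.41421 = -0.8330 ≈ -0.83.

-0.83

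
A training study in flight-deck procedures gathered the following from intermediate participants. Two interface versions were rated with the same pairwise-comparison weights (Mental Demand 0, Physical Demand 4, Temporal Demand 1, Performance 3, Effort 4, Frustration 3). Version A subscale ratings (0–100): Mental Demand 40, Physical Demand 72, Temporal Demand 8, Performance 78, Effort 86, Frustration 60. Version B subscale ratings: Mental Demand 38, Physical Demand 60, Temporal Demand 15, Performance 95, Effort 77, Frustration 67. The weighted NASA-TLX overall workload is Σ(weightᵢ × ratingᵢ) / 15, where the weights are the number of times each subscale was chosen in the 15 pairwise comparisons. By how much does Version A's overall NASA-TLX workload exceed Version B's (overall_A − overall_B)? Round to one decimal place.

0.3

Version A weighted sum = 0·40 + 4·72 + 1·8 + 3·78 + 4·86 + 3·60 = 0 + 288 + 8 + 234 + 344 + 180 = 1054; overall_A = 1054/15 = 70.2667.
Version B weighted sum = 0·38 + 4·60 + 1·15 + 3·95 + 4·77 + 3·67 = 0 + 240 + 15 + 285 + 308 + 201 = 1049; overall_B = 1049/15 = 69.9333.
Difference = 70.2667 − 69.9333 = 0.3334 ≈ 0.3.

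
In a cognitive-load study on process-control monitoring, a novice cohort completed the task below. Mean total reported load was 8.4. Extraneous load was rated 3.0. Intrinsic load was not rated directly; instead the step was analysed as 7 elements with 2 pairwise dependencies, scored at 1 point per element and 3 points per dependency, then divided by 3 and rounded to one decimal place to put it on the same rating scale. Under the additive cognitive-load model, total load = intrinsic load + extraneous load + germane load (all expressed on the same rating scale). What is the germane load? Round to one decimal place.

Intrinsic (element-interactivity): (7 × 1 + 2 × 3) / 3 = 13 / 3 = 4.3333 → 4.3.
germane load = total − intrinsic − extraneous
             = 8.4 − 4.3 − 3.0 = 1.1.

1.1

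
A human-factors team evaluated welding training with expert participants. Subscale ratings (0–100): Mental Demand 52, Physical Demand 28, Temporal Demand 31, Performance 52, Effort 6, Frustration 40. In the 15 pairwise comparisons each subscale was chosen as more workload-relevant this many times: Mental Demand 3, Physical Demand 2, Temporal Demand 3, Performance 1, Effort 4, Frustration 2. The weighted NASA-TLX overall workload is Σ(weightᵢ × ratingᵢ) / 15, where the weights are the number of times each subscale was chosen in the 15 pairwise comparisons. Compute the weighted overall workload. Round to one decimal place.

30.7

The tallies are the weights (they sum to 15).
Weighted sum = 3·52 + 2·28 + 3·31 + 1·52 + 4·6 + 2·40
            = 156 + 56 + 93 + 52 + 24 + 80 = 461.
Overall workload = 461 / 15 = 30.7333 ≈ 30.7.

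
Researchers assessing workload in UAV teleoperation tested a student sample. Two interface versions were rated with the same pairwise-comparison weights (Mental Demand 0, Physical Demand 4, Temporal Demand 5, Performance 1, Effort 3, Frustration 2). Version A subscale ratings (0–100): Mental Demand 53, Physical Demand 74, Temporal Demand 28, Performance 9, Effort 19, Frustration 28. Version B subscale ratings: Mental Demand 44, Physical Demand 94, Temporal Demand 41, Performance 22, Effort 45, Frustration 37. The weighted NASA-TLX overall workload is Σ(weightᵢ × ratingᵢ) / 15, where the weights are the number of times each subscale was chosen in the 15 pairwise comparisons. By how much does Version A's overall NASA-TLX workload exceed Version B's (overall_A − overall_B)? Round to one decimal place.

-16.9

Version A weighted sum = 0·53 + 4·74 + 5·28 + 1·9 + 3·19 + 2·28 = 0 + 296 + 140 + 9 + 57 + 56 = 558; overall_A = 558/15 = 37.2000.
Version B weighted sum = 0·44 + 4·94 + 5·41 + 1·22 + 3·45 + 2·37 = 0 + 376 + 205 + 22 + 135 + 74 = 812; overall_B = 812/15 = 54.1333.
Difference = 37.2000 − 54.1333 = -16.9333 ≈ -16.9.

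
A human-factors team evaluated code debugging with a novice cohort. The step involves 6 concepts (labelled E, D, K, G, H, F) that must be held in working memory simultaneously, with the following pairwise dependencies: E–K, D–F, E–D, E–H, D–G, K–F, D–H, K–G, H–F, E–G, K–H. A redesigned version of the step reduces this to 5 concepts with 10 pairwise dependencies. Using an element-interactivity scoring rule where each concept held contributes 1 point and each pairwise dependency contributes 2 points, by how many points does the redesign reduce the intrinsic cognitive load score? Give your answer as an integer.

3

Original: 6 × 1 + 11 × 2 = 6 + 22 = 28.
Redesigned: 5 × 1 + 10 × 2 = 5 + 20 = 25.
Reduction = 28 − 25 = 3.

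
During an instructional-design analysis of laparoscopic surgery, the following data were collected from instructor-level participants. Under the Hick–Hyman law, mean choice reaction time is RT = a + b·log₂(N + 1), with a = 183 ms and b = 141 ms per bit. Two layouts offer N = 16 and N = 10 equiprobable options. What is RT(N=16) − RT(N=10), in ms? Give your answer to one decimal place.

88.6

RT(16) = 183 + 141·log₂(17) = 183 + 141·4.0875 = 759.3375 ms.
RT(10) = 183 + 141·log₂(11) = 183 + 141·3.4594 = 670.7754 ms.
Difference = 759.3375 − 670.7754 = 88.5621 ≈ 88.6 ms.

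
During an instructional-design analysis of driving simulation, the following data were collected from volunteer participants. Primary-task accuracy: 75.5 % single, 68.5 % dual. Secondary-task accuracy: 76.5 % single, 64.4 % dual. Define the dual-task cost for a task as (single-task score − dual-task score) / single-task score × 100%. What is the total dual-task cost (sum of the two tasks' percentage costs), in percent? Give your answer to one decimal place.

Primary cost = (75.5 − 68.5) / 75.5 × 100% = 9.2715%.
Secondary cost = (76.5 − 64.4) / 76.5 × 100% = 15.8170%.
Total = 9.2715% + 15.8170% = 25.0885% ≈ 25.1%.

25.1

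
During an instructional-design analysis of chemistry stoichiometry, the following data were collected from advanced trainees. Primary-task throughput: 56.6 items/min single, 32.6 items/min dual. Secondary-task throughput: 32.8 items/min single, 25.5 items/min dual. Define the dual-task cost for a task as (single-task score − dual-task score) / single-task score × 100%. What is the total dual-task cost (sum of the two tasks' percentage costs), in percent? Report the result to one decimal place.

Primary cost = (56.6 − 32.6) / 56.6 × 100% = 42.4028%.
Secondary cost = (32.8 − 25.5) / 32.8 × 100% = 22.2561%.
Total = 42.4028% + 22.2561% = 64.6589% ≈ 64.7%.

64.7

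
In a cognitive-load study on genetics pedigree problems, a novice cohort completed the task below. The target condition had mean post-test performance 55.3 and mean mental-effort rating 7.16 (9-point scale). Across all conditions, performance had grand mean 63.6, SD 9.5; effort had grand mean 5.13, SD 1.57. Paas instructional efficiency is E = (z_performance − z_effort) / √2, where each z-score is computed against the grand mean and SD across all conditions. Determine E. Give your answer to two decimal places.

z_performance = (55.3 − 63.6) / 9.5 = -8.3000 / 9.5 = -0.8737.
z_effort = (7.16 − 5.13) / 1.57 = 2.0300 / 1.57 = 1.2930.
z_P − z_E = -0.8737 − 1.2930 = -2.1667.
E = -2.1667 / √2 = -2.1667 / 1.41421 = -1.5321 ≈ -1.53.

-1.53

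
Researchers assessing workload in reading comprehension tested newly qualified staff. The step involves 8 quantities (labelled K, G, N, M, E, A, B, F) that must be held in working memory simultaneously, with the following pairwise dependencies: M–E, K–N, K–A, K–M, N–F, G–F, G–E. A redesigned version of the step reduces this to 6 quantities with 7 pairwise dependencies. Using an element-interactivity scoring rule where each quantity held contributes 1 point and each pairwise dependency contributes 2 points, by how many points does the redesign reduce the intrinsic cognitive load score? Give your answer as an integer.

Original: 8 × 1 + 7 × 2 = 8 + 14 = 22.
Redesigned: 6 × 1 + 7 × 2 = 6 + 14 = 20.
Reduction = 22 − 20 = 2.

2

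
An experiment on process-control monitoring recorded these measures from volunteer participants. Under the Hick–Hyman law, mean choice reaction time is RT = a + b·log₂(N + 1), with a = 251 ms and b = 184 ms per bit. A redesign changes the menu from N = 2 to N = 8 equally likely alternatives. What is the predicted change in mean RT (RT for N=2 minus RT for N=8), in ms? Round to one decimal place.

-291.6

RT(2) = 251 + 184·log₂(3) = 251 + 184·1.5850 = 542.6400 ms.
RT(8) = 251 + 184·log₂(9) = 251 + 184·3.1699 = 834.2616 ms.
Difference = 542.6400 − 834.2616 = -291.6216 ≈ -291.6 ms.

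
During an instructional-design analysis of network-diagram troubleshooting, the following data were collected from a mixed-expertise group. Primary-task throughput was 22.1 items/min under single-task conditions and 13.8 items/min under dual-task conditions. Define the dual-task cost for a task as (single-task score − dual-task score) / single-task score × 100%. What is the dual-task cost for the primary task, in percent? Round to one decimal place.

Cost = (22.1 − 13.8) / 22.1 × 100%
     = 8.3000 / 22.1 × 100% = 37.5566%.
≈ 37.6%.

37.6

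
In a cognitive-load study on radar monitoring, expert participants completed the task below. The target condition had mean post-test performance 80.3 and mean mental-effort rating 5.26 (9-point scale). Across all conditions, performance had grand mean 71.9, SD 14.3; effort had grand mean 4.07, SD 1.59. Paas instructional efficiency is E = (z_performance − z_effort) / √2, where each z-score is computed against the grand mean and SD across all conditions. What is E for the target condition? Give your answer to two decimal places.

-0.11

z_performance = (80.3 − 71.9) / 14.3 = 8.4000 / 14.3 = 0.5874.
z_effort = (5.26 − 4.07) / 1.59 = 1.1900 / 1.59 = 0.7484.
z_P − z_E = 0.5874 − 0.7484 = -0.1610.
E = -0.1610 / √2 = -0.1610 / 1.41421 = -0.1138 ≈ -0.11.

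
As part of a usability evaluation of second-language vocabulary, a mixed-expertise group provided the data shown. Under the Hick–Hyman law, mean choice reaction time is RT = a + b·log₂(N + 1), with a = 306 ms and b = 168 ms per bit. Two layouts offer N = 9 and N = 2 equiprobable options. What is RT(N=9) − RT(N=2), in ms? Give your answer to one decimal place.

291.8

RT(9) = 306 + 168·log₂(10) = 306 + 168·3.3219 = 864.0792 ms.
RT(2) = 306 + 168·log₂(3) = 306 + 168·1.5850 = 572.2800 ms.
Difference = 864.0792 − 572.2800 = 291.7992 ≈ 291.8 ms.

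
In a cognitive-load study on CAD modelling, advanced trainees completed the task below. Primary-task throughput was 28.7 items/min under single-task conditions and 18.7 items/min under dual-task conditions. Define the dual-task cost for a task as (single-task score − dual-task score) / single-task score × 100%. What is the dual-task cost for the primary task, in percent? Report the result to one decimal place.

Cost = (28.7 − 18.7) / 28.7 × 100%
     = 10.0000 / 28.7 × 100% = 34.8432%.
≈ 34.8%.

34.8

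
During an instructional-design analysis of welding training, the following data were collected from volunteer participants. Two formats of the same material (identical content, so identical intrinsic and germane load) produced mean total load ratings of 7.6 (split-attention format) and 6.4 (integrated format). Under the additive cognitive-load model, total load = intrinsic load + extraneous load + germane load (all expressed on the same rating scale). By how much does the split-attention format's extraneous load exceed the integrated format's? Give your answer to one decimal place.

1.2

Intrinsic and germane load are equal across formats, so the difference in total load equals the difference in extraneous load.
Extraneous-load difference = 7.6 − 6.4 = 1.2.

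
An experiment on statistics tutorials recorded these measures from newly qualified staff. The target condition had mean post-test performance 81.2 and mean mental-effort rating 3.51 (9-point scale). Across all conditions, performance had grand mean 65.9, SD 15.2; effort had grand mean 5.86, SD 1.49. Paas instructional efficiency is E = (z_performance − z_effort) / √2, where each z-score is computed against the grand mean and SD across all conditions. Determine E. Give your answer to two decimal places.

z_performance = (81.2 − 65.9) / 15.2 = 15.3000 / 15.2 = 1.0066.
z_effort = (3.51 − 5.86) / 1.49 = -2.3500 / 1.49 = -1.5772.
z_P − z_E = 1.0066 − (-1.5772) = 2.5838.
E = 2.5838 / √2 = 2.5838 / 1.41421 = 1.8270 ≈ 1.83.

1.83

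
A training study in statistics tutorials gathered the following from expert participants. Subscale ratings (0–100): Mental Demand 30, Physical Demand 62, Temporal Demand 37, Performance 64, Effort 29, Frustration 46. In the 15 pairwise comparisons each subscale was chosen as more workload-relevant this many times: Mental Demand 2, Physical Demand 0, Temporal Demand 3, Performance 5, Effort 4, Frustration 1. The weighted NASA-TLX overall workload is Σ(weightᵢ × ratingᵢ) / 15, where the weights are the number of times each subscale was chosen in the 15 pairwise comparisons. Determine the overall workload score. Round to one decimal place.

43.5

The tallies are the weights (they sum to 15).
Weighted sum = 2·30 + 0·62 + 3·37 + 5·64 + 4·29 + 1·46
            = 60 + 0 + 111 + 320 + 116 + 46 = 653.
Overall workload = 653 / 15 = 43.5333 ≈ 43.5.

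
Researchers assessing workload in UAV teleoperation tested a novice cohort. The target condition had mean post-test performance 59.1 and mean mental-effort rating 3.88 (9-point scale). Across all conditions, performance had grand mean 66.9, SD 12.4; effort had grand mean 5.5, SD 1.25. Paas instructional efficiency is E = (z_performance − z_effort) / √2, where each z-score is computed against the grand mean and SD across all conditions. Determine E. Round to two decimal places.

z_performance = (59.1 − 66.9) / 12.4 = -7.8000 / 12.4 = -0.6290.
z_effort = (3.88 − 5.5) / 1.25 = -1.6200 / 1.25 = -1.2960.
z_P − z_E = -0.6290 − (-1.2960) = 0.6670.
E = 0.6670 / √2 = 0.6670 / 1.41421 = 0.4716 ≈ 0.47.

0.47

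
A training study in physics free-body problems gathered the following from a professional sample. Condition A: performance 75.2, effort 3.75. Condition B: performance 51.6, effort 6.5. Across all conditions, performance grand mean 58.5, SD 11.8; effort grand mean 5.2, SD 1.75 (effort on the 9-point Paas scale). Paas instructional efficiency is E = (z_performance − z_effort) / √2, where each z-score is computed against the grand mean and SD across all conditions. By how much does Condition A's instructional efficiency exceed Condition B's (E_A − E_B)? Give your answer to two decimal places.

2.53

Condition A: z_P = (75.2 − 58.5)/11.8 = 1.4153; z_E = (3.75 − 5.2)/1.75 = -0.8286; E_A = (1.4153 − (-0.8286))/√2 = 1.5867.
Condition B: z_P = (51.6 − 58.5)/11.8 = -0.5847; z_E = (6.5 − 5.2)/1.75 = 0.7429; E_B = (-0.5847 − 0.7429)/√2 = -0.9388.
E_A − E_B = 1.5867 − (-0.9388) = 2.5255 ≈ 2.53.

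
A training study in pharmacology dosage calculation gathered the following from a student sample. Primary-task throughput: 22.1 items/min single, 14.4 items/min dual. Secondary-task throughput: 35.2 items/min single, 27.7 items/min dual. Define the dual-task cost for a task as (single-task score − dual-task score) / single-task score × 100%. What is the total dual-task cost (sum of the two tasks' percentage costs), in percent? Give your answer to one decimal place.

Primary cost = (22.1 − 14.4) / 22.1 × 100% = 34.8416%.
Secondary cost = (35.2 − 27.7) / 35.2 × 100% = 21.3068%.
Total = 34.8416% + 21.3068% = 56.1484% ≈ 56.1%.

56.1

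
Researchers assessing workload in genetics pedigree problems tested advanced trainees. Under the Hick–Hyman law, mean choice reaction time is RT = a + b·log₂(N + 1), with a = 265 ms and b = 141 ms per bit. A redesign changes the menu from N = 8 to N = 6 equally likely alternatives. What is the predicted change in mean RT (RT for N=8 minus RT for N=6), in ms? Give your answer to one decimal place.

51.1

RT(8) = 265 + 141·log₂(9) = 265 + 141·3.1699 = 711.9559 ms.
RT(6) = 265 + 141·log₂(7) = 265 + 141·2.8074 = 660.8434 ms.
Difference = 711.9559 − 660.8434 = 51.1125 ≈ 51.1 ms.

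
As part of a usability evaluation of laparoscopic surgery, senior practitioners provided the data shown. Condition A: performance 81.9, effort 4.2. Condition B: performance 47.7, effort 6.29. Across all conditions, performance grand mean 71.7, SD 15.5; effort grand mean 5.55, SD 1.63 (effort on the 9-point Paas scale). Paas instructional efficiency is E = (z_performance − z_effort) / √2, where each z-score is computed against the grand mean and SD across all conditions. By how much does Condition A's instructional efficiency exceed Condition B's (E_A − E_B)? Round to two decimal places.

Condition A: z_P = (81.9 − 71.7)/15.5 = 0.6581; z_E = (4.2 − 5.55)/1.63 = -0.8282; E_A = (0.6581 − (-0.8282))/√2 = 1.0510.
Condition B: z_P = (47.7 − 71.7)/15.5 = -1.5484; z_E = (6.29 − 5.55)/1.63 = 0.4540; E_B = (-1.5484 − 0.4540)/√2 = -1.4159.
E_A − E_B = 1.0510 − (-1.4159) = 2.4669 ≈ 2.47.

2.47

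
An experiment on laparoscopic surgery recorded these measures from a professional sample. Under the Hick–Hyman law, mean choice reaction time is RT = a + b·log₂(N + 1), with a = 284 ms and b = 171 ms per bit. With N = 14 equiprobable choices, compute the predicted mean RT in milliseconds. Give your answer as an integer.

log₂(14 + 1) = log₂(15) = 3.9069.
RT = 284 + 171 × 3.9069 = 284 + 668.0799 = 952.0799 ms.
≈ 952 ms.

952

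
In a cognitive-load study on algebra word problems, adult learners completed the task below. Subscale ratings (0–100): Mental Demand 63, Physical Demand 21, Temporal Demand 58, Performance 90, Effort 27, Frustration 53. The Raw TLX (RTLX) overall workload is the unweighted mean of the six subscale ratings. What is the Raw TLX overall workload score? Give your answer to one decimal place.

Sum of ratings = 63 + 21 + 58 + 90 + 27 + 53 = 312.
RTLX = 312 / 6 = 52.0000 ≈ 52.0.

52.0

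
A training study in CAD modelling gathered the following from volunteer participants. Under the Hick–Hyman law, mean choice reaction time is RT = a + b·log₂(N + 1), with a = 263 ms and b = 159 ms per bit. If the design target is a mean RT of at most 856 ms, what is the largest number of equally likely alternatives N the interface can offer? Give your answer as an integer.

Set 263 + 159·log₂(N + 1) ≤ 856.
log₂(N + 1) ≤ (856 − 263) / 159 = 3.7296.
N + 1 ≤ 2^3.7296 = 13.2654.
N ≤ 12.2654, so the largest integer N is 12.

12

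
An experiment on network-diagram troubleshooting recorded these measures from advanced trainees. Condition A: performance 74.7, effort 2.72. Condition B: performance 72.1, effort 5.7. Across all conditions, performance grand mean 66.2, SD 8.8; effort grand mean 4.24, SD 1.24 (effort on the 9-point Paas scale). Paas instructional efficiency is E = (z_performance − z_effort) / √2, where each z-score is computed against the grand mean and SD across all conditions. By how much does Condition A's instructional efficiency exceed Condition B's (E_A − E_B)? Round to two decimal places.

Condition A: z_P = (74.7 − 66.2)/8.8 = 0.9659; z_E = (2.72 − 4.24)/1.24 = -1.2258; E_A = (0.9659 − (-1.2258))/√2 = 1.5498.
Condition B: z_P = (72.1 − 66.2)/8.8 = 0.6705; z_E = (5.7 − 4.24)/1.24 = 1.1774; E_B = (0.6705 − 1.1774)/√2 = -0.3584.
E_A − E_B = 1.5498 − (-0.3584) = 1.9082 ≈ 1.91.

1.91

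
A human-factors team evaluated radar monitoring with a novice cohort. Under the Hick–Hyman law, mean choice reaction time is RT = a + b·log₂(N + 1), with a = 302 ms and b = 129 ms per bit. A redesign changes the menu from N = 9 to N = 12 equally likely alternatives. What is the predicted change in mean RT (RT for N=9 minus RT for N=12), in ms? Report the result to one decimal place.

RT(9) = 302 + 129·log₂(10) = 302 + 129·3.3219 = 730.5251 ms.
RT(12) = 302 + 129·log₂(13) = 302 + 129·3.7004 = 779.3516 ms.
Difference = 730.5251 − 779.3516 = -48.8265 ≈ -48.8 ms.

-48.8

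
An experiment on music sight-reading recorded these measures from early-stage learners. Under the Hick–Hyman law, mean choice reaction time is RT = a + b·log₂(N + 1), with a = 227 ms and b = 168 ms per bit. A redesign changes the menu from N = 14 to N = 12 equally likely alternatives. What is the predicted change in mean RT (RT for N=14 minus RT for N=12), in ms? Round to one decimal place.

34.7

RT(14) = 227 + 168·log₂(15) = 227 + 168·3.9069 = 883.3592 ms.
RT(12) = 227 + 168·log₂(13) = 227 + 168·3.7004 = 848.6672 ms.
Difference = 883.3592 − 848.6672 = 34.6920 ≈ 34.7 ms.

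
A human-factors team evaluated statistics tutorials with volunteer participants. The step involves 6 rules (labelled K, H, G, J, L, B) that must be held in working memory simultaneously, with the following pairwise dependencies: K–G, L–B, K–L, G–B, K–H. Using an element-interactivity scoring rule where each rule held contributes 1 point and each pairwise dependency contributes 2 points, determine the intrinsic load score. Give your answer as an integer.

16

Count of rules held simultaneously: 6.
Count of pairwise dependencies listed: 5.
Element contribution: 6 × 1 = 6.
Interaction contribution: 5 × 2 = 10.
Intrinsic load = 6 + 10 = 16.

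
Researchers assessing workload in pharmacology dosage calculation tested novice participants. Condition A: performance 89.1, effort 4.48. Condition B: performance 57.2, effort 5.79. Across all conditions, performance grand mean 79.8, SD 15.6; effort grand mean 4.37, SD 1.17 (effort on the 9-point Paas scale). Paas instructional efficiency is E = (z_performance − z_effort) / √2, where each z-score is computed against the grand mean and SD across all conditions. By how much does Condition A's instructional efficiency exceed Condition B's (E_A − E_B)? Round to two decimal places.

Condition A: z_P = (89.1 − 79.8)/15.6 = 0.5962; z_E = (4.48 − 4.37)/1.17 = 0.0940; E_A = (0.5962 − 0.0940)/√2 = 0.3551.
Condition B: z_P = (57.2 − 79.8)/15.6 = -1.4487; z_E = (5.79 − 4.37)/1.17 = 1.2137; E_B = (-1.4487 − 1.2137)/√2 = -1.8826.
E_A − E_B = 0.3551 − (-1.8826) = 2.2377 ≈ 2.24.

2.24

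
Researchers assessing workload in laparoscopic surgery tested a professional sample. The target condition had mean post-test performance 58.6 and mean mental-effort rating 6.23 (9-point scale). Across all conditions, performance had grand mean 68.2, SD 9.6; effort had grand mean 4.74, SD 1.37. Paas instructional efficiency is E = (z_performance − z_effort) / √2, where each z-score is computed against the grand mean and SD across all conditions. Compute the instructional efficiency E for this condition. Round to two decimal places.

z_performance = (58.6 − 68.2) / 9.6 = -9.6000 / 9.6 = -1.0000.
z_effort = (6.23 − 4.74) / 1.37 = 1.4900 / 1.37 = 1.0876.
z_P − z_E = -1.0000 − 1.0876 = -2.0876.
E = -2.0876 / √2 = -2.0876 / 1.41421 = -1.4762 ≈ -1.48.

-1.48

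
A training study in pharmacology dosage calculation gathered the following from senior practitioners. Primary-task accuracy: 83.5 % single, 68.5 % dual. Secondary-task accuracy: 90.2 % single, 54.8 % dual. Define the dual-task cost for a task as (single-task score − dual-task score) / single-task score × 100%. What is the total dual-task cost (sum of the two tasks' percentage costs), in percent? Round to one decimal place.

Primary cost = (83.5 − 68.5) / 83.5 × 100% = 17.9641%.
Secondary cost = (90.2 − 54.8) / 90.2 × 100% = 39.2461%.
Total = 17.9641% + 39.2461% = 57.2102% ≈ 57.2%.

57.2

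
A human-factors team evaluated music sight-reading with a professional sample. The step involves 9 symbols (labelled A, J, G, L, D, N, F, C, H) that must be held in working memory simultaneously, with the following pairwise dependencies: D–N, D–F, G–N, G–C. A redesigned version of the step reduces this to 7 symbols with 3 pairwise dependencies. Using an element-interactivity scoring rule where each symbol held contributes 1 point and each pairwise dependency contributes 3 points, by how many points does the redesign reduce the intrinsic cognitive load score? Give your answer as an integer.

Original: 9 × 1 + 4 × 3 = 9 + 12 = 21.
Redesigned: 7 × 1 + 3 × 3 = 7 + 9 = 16.
Reduction = 21 − 16 = 5.

5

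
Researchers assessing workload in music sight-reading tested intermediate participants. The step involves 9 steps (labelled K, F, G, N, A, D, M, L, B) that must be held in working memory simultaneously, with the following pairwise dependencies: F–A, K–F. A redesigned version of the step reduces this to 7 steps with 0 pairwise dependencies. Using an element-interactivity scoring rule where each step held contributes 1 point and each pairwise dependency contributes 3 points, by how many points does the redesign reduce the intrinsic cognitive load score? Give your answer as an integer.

Original: 9 × 1 + 2 × 3 = 9 + 6 = 15.
Redesigned: 7 × 1 + 0 × 3 = 7 + 0 = 7.
Reduction = 15 − 7 = 8.

8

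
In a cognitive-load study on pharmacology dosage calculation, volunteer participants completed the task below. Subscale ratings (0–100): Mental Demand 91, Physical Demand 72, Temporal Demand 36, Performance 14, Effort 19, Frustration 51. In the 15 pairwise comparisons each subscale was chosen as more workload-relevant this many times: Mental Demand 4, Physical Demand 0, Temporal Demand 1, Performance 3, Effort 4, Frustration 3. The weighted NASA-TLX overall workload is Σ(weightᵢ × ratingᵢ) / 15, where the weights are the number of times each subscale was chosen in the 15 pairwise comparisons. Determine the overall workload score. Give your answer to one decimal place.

44.7

The tallies are the weights (they sum to 15).
Weighted sum = 4·91 + 0·72 + 1·36 + 3·14 + 4·19 + 3·51
            = 364 + 0 + 36 + 42 + 76 + 153 = 671.
Overall workload = 671 / 15 = 44.7333 ≈ 44.7.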